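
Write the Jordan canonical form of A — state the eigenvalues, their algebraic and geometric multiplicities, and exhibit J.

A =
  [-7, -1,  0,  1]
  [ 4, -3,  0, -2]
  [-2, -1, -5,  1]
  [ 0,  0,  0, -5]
J_2(-5) ⊕ J_1(-5) ⊕ J_1(-5)

The characteristic polynomial is
  det(x·I − A) = x^4 + 20*x^3 + 150*x^2 + 500*x + 625 = (x + 5)^4

Eigenvalues and multiplicities (the geometric multiplicity of λ is n − rank(A − λI), which equals the number of Jordan blocks for λ):
  λ = -5: algebraic multiplicity = 4, geometric multiplicity = 3

Determining the block sizes for each eigenvalue:
  λ = -5: 3 blocks summing to 4 forces exactly one block of size 2 and the rest size 1 → block sizes [2, 1, 1]

Assembling the blocks gives a Jordan form
J =
  [-5,  1,  0,  0]
  [ 0, -5,  0,  0]
  [ 0,  0, -5,  0]
  [ 0,  0,  0, -5]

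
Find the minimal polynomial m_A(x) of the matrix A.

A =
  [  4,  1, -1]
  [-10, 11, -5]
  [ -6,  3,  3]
x^2 - 12*x + 36

The characteristic polynomial is χ_A(x) = (x - 6)^3, so the eigenvalues are known. The minimal polynomial is
  m_A(x) = Π_λ (x − λ)^{k_λ}
where k_λ is the size of the *largest* Jordan block for λ (equivalently, the smallest k with (A − λI)^k v = 0 for every generalised eigenvector v of λ).

  λ = 6: largest Jordan block has size 2, contributing (x − 6)^2

So m_A(x) = (x - 6)^2 = x^2 - 12*x + 36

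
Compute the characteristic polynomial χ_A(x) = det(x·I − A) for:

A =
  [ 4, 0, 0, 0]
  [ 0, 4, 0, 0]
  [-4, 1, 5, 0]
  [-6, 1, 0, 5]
x^4 - 18*x^3 + 121*x^2 - 360*x + 400

Expanding det(x·I − A) (e.g. by cofactor expansion or by noting that A is similar to its Jordan form J, which has the same characteristic polynomial as A) gives
  χ_A(x) = x^4 - 18*x^3 + 121*x^2 - 360*x + 400
which factors as (x - 5)^2*(x - 4)^2. The eigenvalues (with algebraic multiplicities) are λ = 4 with multiplicity 2, λ = 5 with multiplicity 2.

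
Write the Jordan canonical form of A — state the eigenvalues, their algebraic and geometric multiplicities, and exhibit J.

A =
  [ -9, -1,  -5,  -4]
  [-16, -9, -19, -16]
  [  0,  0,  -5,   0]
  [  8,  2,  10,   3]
J_3(-5) ⊕ J_1(-5)

The characteristic polynomial is
  det(x·I − A) = x^4 + 20*x^3 + 150*x^2 + 500*x + 625 = (x + 5)^4

Eigenvalues and multiplicities (the geometric multiplicity of λ is n − rank(A − λI), which equals the number of Jordan blocks for λ):
  λ = -5: algebraic multiplicity = 4, geometric multiplicity = 2

Determining the block sizes for each eigenvalue:
  λ = -5: with am = 4 and gm = 2, the partition is not yet determined (e.g. several partitions of 4 into 2 parts exist). Let N = A − (-5)·I. Computing rank(N^1) = 2, rank(N^2) = 1, rank(N^3) = 0; the number of blocks of size ≥ j is rank(N^{j−1}) − rank(N^j), giving [2, 1, 1]. So we have 1 block(s) of size 3, 1 block(s) of size 1 → block sizes [3, 1]

Assembling the blocks gives a Jordan form
J =
  [-5,  1,  0,  0]
  [ 0, -5,  1,  0]
  [ 0,  0, -5,  0]
  [ 0,  0,  0, -5]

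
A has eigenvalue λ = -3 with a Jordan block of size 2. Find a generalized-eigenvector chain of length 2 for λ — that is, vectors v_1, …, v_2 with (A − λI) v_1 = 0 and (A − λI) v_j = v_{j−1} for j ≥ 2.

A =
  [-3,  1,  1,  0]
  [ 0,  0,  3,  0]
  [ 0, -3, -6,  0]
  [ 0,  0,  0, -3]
A Jordan chain for λ = -3 of length 2:
v_1 = (1, 3, -3, 0)ᵀ
v_2 = (0, 1, 0, 0)ᵀ

Let N = A − (-3)·I. We want v_2 with N^2 v_2 = 0 but N^1 v_2 ≠ 0; then v_{j-1} := N · v_j for j = 2, …, 2.

Pick v_2 = (0, 1, 0, 0)ᵀ.
Then v_1 = N · v_2 = (1, 3, -3, 0)ᵀ.

Sanity check: (A − (-3)·I) v_1 = (0, 0, 0, 0)ᵀ = 0. ✓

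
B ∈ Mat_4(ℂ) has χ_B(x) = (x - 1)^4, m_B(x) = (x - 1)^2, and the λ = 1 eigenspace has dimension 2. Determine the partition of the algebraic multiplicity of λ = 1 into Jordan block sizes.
Block sizes for λ = 1: [2, 2]

Step 1 — from the characteristic polynomial, algebraic multiplicity of λ = 1 is 4. From dim ker(B − (1)·I) = 2, there are exactly 2 Jordan blocks for λ = 1.
Step 2 — from the minimal polynomial, the factor (x − 1)^2 tells us the largest block for λ = 1 has size 2.
Step 3 — with total size 4, 2 blocks, and largest block 2, the block sizes (in nonincreasing order) are [2, 2].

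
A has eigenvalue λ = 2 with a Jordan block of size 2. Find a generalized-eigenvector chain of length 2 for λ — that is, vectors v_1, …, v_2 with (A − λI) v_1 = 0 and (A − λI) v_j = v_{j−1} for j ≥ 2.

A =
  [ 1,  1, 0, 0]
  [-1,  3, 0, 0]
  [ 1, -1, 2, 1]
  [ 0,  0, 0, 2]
A Jordan chain for λ = 2 of length 2:
v_1 = (-1, -1, 1, 0)ᵀ
v_2 = (1, 0, 0, 0)ᵀ

Let N = A − (2)·I. We want v_2 with N^2 v_2 = 0 but N^1 v_2 ≠ 0; then v_{j-1} := N · v_j for j = 2, …, 2.

Pick v_2 = (1, 0, 0, 0)ᵀ.
Then v_1 = N · v_2 = (-1, -1, 1, 0)ᵀ.

Sanity check: (A − (2)·I) v_1 = (0, 0, 0, 0)ᵀ = 0. ✓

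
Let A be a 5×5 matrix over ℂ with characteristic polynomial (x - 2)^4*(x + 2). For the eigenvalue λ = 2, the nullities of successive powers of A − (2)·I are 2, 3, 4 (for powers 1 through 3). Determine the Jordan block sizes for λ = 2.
Block sizes for λ = 2: [3, 1]

From the dimensions of kernels of powers, the number of Jordan blocks of size at least j is d_j − d_{j−1} where d_j = dim ker(N^j) (with d_0 = 0). Computing the differences gives [2, 1, 1].
The number of blocks of size exactly k is (#blocks of size ≥ k) − (#blocks of size ≥ k + 1), so the partition is: 1 block(s) of size 1, 1 block(s) of size 3.
In nonincreasing order the block sizes are [3, 1].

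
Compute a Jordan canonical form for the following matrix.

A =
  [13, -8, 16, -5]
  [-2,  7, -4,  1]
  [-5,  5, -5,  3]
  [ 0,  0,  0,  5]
J_2(5) ⊕ J_2(5)

The characteristic polynomial is
  det(x·I − A) = x^4 - 20*x^3 + 150*x^2 - 500*x + 625 = (x - 5)^4

Eigenvalues and multiplicities (the geometric multiplicity of λ is n − rank(A − λI), which equals the number of Jordan blocks for λ):
  λ = 5: algebraic multiplicity = 4, geometric multiplicity = 2

Determining the block sizes for each eigenvalue:
  λ = 5: with am = 4 and gm = 2, the partition is not yet determined (e.g. several partitions of 4 into 2 parts exist). Let N = A − (5)·I. Computing rank(N^1) = 2, rank(N^2) = 0; the number of blocks of size ≥ j is rank(N^{j−1}) − rank(N^j), giving [2, 2]. So we have 2 block(s) of size 2 → block sizes [2, 2]

Assembling the blocks gives a Jordan form
J =
  [5, 1, 0, 0]
  [0, 5, 0, 0]
  [0, 0, 5, 1]
  [0, 0, 0, 5]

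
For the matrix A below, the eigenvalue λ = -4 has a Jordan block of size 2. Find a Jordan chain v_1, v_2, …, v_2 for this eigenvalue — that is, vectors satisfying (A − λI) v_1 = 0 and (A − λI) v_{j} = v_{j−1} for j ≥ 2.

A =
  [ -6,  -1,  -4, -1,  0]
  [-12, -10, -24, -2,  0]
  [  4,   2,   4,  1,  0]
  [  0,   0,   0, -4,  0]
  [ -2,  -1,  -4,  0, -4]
A Jordan chain for λ = -4 of length 2:
v_1 = (-2, -12, 4, 0, -2)ᵀ
v_2 = (1, 0, 0, 0, 0)ᵀ

Let N = A − (-4)·I. We want v_2 with N^2 v_2 = 0 but N^1 v_2 ≠ 0; then v_{j-1} := N · v_j for j = 2, …, 2.

Pick v_2 = (1, 0, 0, 0, 0)ᵀ.
Then v_1 = N · v_2 = (-2, -12, 4, 0, -2)ᵀ.

Sanity check: (A − (-4)·I) v_1 = (0, 0, 0, 0, 0)ᵀ = 0. ✓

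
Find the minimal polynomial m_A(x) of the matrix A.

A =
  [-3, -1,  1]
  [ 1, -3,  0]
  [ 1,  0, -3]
x^3 + 9*x^2 + 27*x + 27

The characteristic polynomial is χ_A(x) = (x + 3)^3, so the eigenvalues are known. The minimal polynomial is
  m_A(x) = Π_λ (x − λ)^{k_λ}
where k_λ is the size of the *largest* Jordan block for λ (equivalently, the smallest k with (A − λI)^k v = 0 for every generalised eigenvector v of λ).

  λ = -3: largest Jordan block has size 3, contributing (x + 3)^3

So m_A(x) = (x + 3)^3 = x^3 + 9*x^2 + 27*x + 27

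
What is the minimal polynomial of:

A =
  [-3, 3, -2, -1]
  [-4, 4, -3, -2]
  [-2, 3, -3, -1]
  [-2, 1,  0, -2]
x^3 + 3*x^2 + 3*x + 1

The characteristic polynomial is χ_A(x) = (x + 1)^4, so the eigenvalues are known. The minimal polynomial is
  m_A(x) = Π_λ (x − λ)^{k_λ}
where k_λ is the size of the *largest* Jordan block for λ (equivalently, the smallest k with (A − λI)^k v = 0 for every generalised eigenvector v of λ).

  λ = -1: largest Jordan block has size 3, contributing (x + 1)^3

So m_A(x) = (x + 1)^3 = x^3 + 3*x^2 + 3*x + 1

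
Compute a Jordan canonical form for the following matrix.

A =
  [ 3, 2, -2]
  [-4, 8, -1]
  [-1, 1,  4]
J_3(5)

The characteristic polynomial is
  det(x·I − A) = x^3 - 15*x^2 + 75*x - 125 = (x - 5)^3

Eigenvalues and multiplicities (the geometric multiplicity of λ is n − rank(A − λI), which equals the number of Jordan blocks for λ):
  λ = 5: algebraic multiplicity = 3, geometric multiplicity = 1

Determining the block sizes for each eigenvalue:
  λ = 5: one block (gm = 1), so the single block has size am = 3 → block sizes [3]

Assembling the blocks gives a Jordan form
J =
  [5, 1, 0]
  [0, 5, 1]
  [0, 0, 5]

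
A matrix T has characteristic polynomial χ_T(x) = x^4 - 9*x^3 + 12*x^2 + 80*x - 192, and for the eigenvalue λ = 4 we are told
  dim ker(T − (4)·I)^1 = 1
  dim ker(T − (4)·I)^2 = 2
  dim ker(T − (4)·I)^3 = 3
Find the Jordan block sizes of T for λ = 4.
Block sizes for λ = 4: [3]

From the dimensions of kernels of powers, the number of Jordan blocks of size at least j is d_j − d_{j−1} where d_j = dim ker(N^j) (with d_0 = 0). Computing the differences gives [1, 1, 1].
The number of blocks of size exactly k is (#blocks of size ≥ k) − (#blocks of size ≥ k + 1), so the partition is: 1 block(s) of size 3.
In nonincreasing order the block sizes are [3].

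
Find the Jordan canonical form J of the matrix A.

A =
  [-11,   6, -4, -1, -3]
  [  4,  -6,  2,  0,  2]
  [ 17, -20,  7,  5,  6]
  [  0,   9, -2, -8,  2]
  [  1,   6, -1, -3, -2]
J_3(-4) ⊕ J_2(-4)

The characteristic polynomial is
  det(x·I − A) = x^5 + 20*x^4 + 160*x^3 + 640*x^2 + 1280*x + 1024 = (x + 4)^5

Eigenvalues and multiplicities (the geometric multiplicity of λ is n − rank(A − λI), which equals the number of Jordan blocks for λ):
  λ = -4: algebraic multiplicity = 5, geometric multiplicity = 2

Determining the block sizes for each eigenvalue:
  λ = -4: with am = 5 and gm = 2, the partition is not yet determined (e.g. several partitions of 5 into 2 parts exist). Let N = A − (-4)·I. Computing rank(N^1) = 3, rank(N^2) = 1, rank(N^3) = 0; the number of blocks of size ≥ j is rank(N^{j−1}) − rank(N^j), giving [2, 2, 1]. So we have 1 block(s) of size 3, 1 block(s) of size 2 → block sizes [3, 2]

Assembling the blocks gives a Jordan form
J =
  [-4,  1,  0,  0,  0]
  [ 0, -4,  1,  0,  0]
  [ 0,  0, -4,  0,  0]
  [ 0,  0,  0, -4,  1]
  [ 0,  0,  0,  0, -4]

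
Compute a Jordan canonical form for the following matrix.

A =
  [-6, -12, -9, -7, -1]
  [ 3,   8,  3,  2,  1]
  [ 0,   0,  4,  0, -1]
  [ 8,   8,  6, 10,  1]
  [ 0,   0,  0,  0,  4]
J_3(4) ⊕ J_2(4)

The characteristic polynomial is
  det(x·I − A) = x^5 - 20*x^4 + 160*x^3 - 640*x^2 + 1280*x - 1024 = (x - 4)^5

Eigenvalues and multiplicities (the geometric multiplicity of λ is n − rank(A − λI), which equals the number of Jordan blocks for λ):
  λ = 4: algebraic multiplicity = 5, geometric multiplicity = 2

Determining the block sizes for each eigenvalue:
  λ = 4: with am = 5 and gm = 2, the partition is not yet determined (e.g. several partitions of 5 into 2 parts exist). Let N = A − (4)·I. Computing rank(N^1) = 3, rank(N^2) = 1, rank(N^3) = 0; the number of blocks of size ≥ j is rank(N^{j−1}) − rank(N^j), giving [2, 2, 1]. So we have 1 block(s) of size 3, 1 block(s) of size 2 → block sizes [3, 2]

Assembling the blocks gives a Jordan form
J =
  [4, 1, 0, 0, 0]
  [0, 4, 1, 0, 0]
  [0, 0, 4, 0, 0]
  [0, 0, 0, 4, 1]
  [0, 0, 0, 0, 4]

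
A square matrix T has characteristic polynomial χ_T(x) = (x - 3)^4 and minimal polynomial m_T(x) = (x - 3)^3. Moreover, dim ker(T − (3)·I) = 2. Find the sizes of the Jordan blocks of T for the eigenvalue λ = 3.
Block sizes for λ = 3: [3, 1]

Step 1 — from the characteristic polynomial, algebraic multiplicity of λ = 3 is 4. From dim ker(T − (3)·I) = 2, there are exactly 2 Jordan blocks for λ = 3.
Step 2 — from the minimal polynomial, the factor (x − 3)^3 tells us the largest block for λ = 3 has size 3.
Step 3 — with total size 4, 2 blocks, and largest block 3, the block sizes (in nonincreasing order) are [3, 1].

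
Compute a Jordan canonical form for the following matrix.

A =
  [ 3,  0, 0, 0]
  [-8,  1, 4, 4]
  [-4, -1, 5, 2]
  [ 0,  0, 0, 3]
J_2(3) ⊕ J_1(3) ⊕ J_1(3)

The characteristic polynomial is
  det(x·I − A) = x^4 - 12*x^3 + 54*x^2 - 108*x + 81 = (x - 3)^4

Eigenvalues and multiplicities (the geometric multiplicity of λ is n − rank(A − λI), which equals the number of Jordan blocks for λ):
  λ = 3: algebraic multiplicity = 4, geometric multiplicity = 3

Determining the block sizes for each eigenvalue:
  λ = 3: 3 blocks summing to 4 forces exactly one block of size 2 and the rest size 1 → block sizes [2, 1, 1]

Assembling the blocks gives a Jordan form
J =
  [3, 1, 0, 0]
  [0, 3, 0, 0]
  [0, 0, 3, 0]
  [0, 0, 0, 3]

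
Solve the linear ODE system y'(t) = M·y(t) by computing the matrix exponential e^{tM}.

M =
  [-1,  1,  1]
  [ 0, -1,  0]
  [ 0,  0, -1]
e^{tM} =
  [exp(-t), t*exp(-t), t*exp(-t)]
  [0, exp(-t), 0]
  [0, 0, exp(-t)]

Strategy: write M = P · J · P⁻¹ where J is a Jordan canonical form, so e^{tM} = P · e^{tJ} · P⁻¹, and e^{tJ} can be computed block-by-block.

M has Jordan form
J =
  [-1,  1,  0]
  [ 0, -1,  0]
  [ 0,  0, -1]
(up to reordering of blocks).

Per-block formulas:
  For a 2×2 Jordan block J_2(-1): exp(t · J_2(-1)) = e^(-1t)·(I + t·N), where N is the 2×2 nilpotent shift.
  For a 1×1 block at λ = -1: exp(t · [-1]) = [e^(-1t)].

After assembling e^{tJ} and conjugating by P, we get:

e^{tM} =
  [exp(-t), t*exp(-t), t*exp(-t)]
  [0, exp(-t), 0]
  [0, 0, exp(-t)]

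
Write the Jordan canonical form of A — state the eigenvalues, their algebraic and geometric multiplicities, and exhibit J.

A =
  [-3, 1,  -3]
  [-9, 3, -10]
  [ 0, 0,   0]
J_3(0)

The characteristic polynomial is
  det(x·I − A) = x^3

Eigenvalues and multiplicities (the geometric multiplicity of λ is n − rank(A − λI), which equals the number of Jordan blocks for λ):
  λ = 0: algebraic multiplicity = 3, geometric multiplicity = 1

Determining the block sizes for each eigenvalue:
  λ = 0: one block (gm = 1), so the single block has size am = 3 → block sizes [3]

Assembling the blocks gives a Jordan form
J =
  [0, 1, 0]
  [0, 0, 1]
  [0, 0, 0]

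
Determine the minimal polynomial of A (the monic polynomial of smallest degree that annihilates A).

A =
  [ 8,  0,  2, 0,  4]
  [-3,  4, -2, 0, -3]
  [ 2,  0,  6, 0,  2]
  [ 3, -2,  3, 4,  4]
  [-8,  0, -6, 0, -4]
x^3 - 10*x^2 + 32*x - 32

The characteristic polynomial is χ_A(x) = (x - 4)^4*(x - 2), so the eigenvalues are known. The minimal polynomial is
  m_A(x) = Π_λ (x − λ)^{k_λ}
where k_λ is the size of the *largest* Jordan block for λ (equivalently, the smallest k with (A − λI)^k v = 0 for every generalised eigenvector v of λ).

  λ = 2: largest Jordan block has size 1, contributing (x − 2)
  λ = 4: largest Jordan block has size 2, contributing (x − 4)^2

So m_A(x) = (x - 4)^2*(x - 2) = x^3 - 10*x^2 + 32*x - 32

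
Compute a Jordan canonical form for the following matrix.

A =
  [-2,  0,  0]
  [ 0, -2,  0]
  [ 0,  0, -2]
J_1(-2) ⊕ J_1(-2) ⊕ J_1(-2)

The characteristic polynomial is
  det(x·I − A) = x^3 + 6*x^2 + 12*x + 8 = (x + 2)^3

Eigenvalues and multiplicities (the geometric multiplicity of λ is n − rank(A − λI), which equals the number of Jordan blocks for λ):
  λ = -2: algebraic multiplicity = 3, geometric multiplicity = 3

Determining the block sizes for each eigenvalue:
  λ = -2: gm = am = 3, so every block has size 1 → block sizes [1, 1, 1]

Assembling the blocks gives a Jordan form
J =
  [-2,  0,  0]
  [ 0, -2,  0]
  [ 0,  0, -2]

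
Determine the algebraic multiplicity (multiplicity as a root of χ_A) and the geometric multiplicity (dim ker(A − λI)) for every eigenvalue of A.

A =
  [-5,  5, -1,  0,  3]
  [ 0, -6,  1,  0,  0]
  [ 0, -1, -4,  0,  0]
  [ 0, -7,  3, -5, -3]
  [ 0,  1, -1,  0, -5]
λ = -5: alg = 5, geom = 3

Step 1 — factor the characteristic polynomial to read off the algebraic multiplicities:
  χ_A(x) = (x + 5)^5

Step 2 — compute geometric multiplicities via the rank-nullity identity g(λ) = n − rank(A − λI):
  rank(A − (-5)·I) = 2, so dim ker(A − (-5)·I) = n − 2 = 3

Summary:
  λ = -5: algebraic multiplicity = 5, geometric multiplicity = 3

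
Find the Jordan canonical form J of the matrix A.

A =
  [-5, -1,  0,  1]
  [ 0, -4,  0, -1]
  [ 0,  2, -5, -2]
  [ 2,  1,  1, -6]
J_3(-5) ⊕ J_1(-5)

The characteristic polynomial is
  det(x·I − A) = x^4 + 20*x^3 + 150*x^2 + 500*x + 625 = (x + 5)^4

Eigenvalues and multiplicities (the geometric multiplicity of λ is n − rank(A − λI), which equals the number of Jordan blocks for λ):
  λ = -5: algebraic multiplicity = 4, geometric multiplicity = 2

Determining the block sizes for each eigenvalue:
  λ = -5: with am = 4 and gm = 2, the partition is not yet determined (e.g. several partitions of 4 into 2 parts exist). Let N = A − (-5)·I. Computing rank(N^1) = 2, rank(N^2) = 1, rank(N^3) = 0; the number of blocks of size ≥ j is rank(N^{j−1}) − rank(N^j), giving [2, 1, 1]. So we have 1 block(s) of size 3, 1 block(s) of size 1 → block sizes [3, 1]

Assembling the blocks gives a Jordan form
J =
  [-5,  1,  0,  0]
  [ 0, -5,  1,  0]
  [ 0,  0, -5,  0]
  [ 0,  0,  0, -5]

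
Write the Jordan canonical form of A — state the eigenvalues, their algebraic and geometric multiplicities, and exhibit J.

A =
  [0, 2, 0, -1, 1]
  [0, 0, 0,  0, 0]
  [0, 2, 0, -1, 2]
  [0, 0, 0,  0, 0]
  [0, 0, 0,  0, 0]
J_2(0) ⊕ J_2(0) ⊕ J_1(0)

The characteristic polynomial is
  det(x·I − A) = x^5

Eigenvalues and multiplicities (the geometric multiplicity of λ is n − rank(A − λI), which equals the number of Jordan blocks for λ):
  λ = 0: algebraic multiplicity = 5, geometric multiplicity = 3

Determining the block sizes for each eigenvalue:
  λ = 0: with am = 5 and gm = 3, the partition is not yet determined (e.g. several partitions of 5 into 3 parts exist). Let N = A − (0)·I. Computing rank(N^1) = 2, rank(N^2) = 0; the number of blocks of size ≥ j is rank(N^{j−1}) − rank(N^j), giving [3, 2]. So we have 2 block(s) of size 2, 1 block(s) of size 1 → block sizes [2, 2, 1]

Assembling the blocks gives a Jordan form
J =
  [0, 1, 0, 0, 0]
  [0, 0, 0, 0, 0]
  [0, 0, 0, 1, 0]
  [0, 0, 0, 0, 0]
  [0, 0, 0, 0, 0]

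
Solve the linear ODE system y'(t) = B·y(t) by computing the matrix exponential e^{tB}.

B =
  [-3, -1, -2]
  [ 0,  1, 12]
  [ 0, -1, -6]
e^{tB} =
  [exp(-3*t), t*exp(-3*t) - 2*exp(-2*t) + 2*exp(-3*t), 4*t*exp(-3*t) - 6*exp(-2*t) + 6*exp(-3*t)]
  [0, 4*exp(-2*t) - 3*exp(-3*t), 12*exp(-2*t) - 12*exp(-3*t)]
  [0, -exp(-2*t) + exp(-3*t), -3*exp(-2*t) + 4*exp(-3*t)]

Strategy: write B = P · J · P⁻¹ where J is a Jordan canonical form, so e^{tB} = P · e^{tJ} · P⁻¹, and e^{tJ} can be computed block-by-block.

B has Jordan form
J =
  [-3,  1,  0]
  [ 0, -3,  0]
  [ 0,  0, -2]
(up to reordering of blocks).

Per-block formulas:
  For a 1×1 block at λ = -2: exp(t · [-2]) = [e^(-2t)].
  For a 2×2 Jordan block J_2(-3): exp(t · J_2(-3)) = e^(-3t)·(I + t·N), where N is the 2×2 nilpotent shift.

After assembling e^{tJ} and conjugating by P, we get:

e^{tB} =
  [exp(-3*t), t*exp(-3*t) - 2*exp(-2*t) + 2*exp(-3*t), 4*t*exp(-3*t) - 6*exp(-2*t) + 6*exp(-3*t)]
  [0, 4*exp(-2*t) - 3*exp(-3*t), 12*exp(-2*t) - 12*exp(-3*t)]
  [0, -exp(-2*t) + exp(-3*t), -3*exp(-2*t) + 4*exp(-3*t)]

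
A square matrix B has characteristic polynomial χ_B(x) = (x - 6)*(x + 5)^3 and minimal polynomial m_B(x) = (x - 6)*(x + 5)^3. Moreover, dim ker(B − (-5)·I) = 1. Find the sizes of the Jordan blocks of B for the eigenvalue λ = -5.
Block sizes for λ = -5: [3]

Step 1 — from the characteristic polynomial, algebraic multiplicity of λ = -5 is 3. From dim ker(B − (-5)·I) = 1, there are exactly 1 Jordan blocks for λ = -5.
Step 2 — from the minimal polynomial, the factor (x + 5)^3 tells us the largest block for λ = -5 has size 3.
Step 3 — with total size 3, 1 blocks, and largest block 3, the block sizes (in nonincreasing order) are [3].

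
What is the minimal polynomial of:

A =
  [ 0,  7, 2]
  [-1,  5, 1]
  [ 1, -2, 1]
x^3 - 6*x^2 + 12*x - 8

The characteristic polynomial is χ_A(x) = (x - 2)^3, so the eigenvalues are known. The minimal polynomial is
  m_A(x) = Π_λ (x − λ)^{k_λ}
where k_λ is the size of the *largest* Jordan block for λ (equivalently, the smallest k with (A − λI)^k v = 0 for every generalised eigenvector v of λ).

  λ = 2: largest Jordan block has size 3, contributing (x − 2)^3

So m_A(x) = (x - 2)^3 = x^3 - 6*x^2 + 12*x - 8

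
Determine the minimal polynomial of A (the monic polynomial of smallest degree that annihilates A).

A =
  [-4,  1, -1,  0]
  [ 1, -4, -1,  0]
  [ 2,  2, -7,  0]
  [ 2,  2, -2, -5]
x^2 + 10*x + 25

The characteristic polynomial is χ_A(x) = (x + 5)^4, so the eigenvalues are known. The minimal polynomial is
  m_A(x) = Π_λ (x − λ)^{k_λ}
where k_λ is the size of the *largest* Jordan block for λ (equivalently, the smallest k with (A − λI)^k v = 0 for every generalised eigenvector v of λ).

  λ = -5: largest Jordan block has size 2, contributing (x + 5)^2

So m_A(x) = (x + 5)^2 = x^2 + 10*x + 25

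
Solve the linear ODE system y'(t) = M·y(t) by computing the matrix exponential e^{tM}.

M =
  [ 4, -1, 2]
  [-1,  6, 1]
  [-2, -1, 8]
e^{tM} =
  [t^2*exp(6*t)/2 - 2*t*exp(6*t) + exp(6*t), -t*exp(6*t), -t^2*exp(6*t)/2 + 2*t*exp(6*t)]
  [-t*exp(6*t), exp(6*t), t*exp(6*t)]
  [t^2*exp(6*t)/2 - 2*t*exp(6*t), -t*exp(6*t), -t^2*exp(6*t)/2 + 2*t*exp(6*t) + exp(6*t)]

Strategy: write M = P · J · P⁻¹ where J is a Jordan canonical form, so e^{tM} = P · e^{tJ} · P⁻¹, and e^{tJ} can be computed block-by-block.

M has Jordan form
J =
  [6, 1, 0]
  [0, 6, 1]
  [0, 0, 6]
(up to reordering of blocks).

Per-block formulas:
  For a 3×3 Jordan block J_3(6): exp(t · J_3(6)) = e^(6t)·(I + t·N + (t^2/2)·N^2), where N is the 3×3 nilpotent shift.

After assembling e^{tJ} and conjugating by P, we get:

e^{tM} =
  [t^2*exp(6*t)/2 - 2*t*exp(6*t) + exp(6*t), -t*exp(6*t), -t^2*exp(6*t)/2 + 2*t*exp(6*t)]
  [-t*exp(6*t), exp(6*t), t*exp(6*t)]
  [t^2*exp(6*t)/2 - 2*t*exp(6*t), -t*exp(6*t), -t^2*exp(6*t)/2 + 2*t*exp(6*t) + exp(6*t)]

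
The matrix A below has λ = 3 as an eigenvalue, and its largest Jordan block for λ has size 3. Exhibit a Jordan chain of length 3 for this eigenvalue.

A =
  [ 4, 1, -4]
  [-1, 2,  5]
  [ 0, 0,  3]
A Jordan chain for λ = 3 of length 3:
v_1 = (1, -1, 0)ᵀ
v_2 = (-4, 5, 0)ᵀ
v_3 = (0, 0, 1)ᵀ

Let N = A − (3)·I. We want v_3 with N^3 v_3 = 0 but N^2 v_3 ≠ 0; then v_{j-1} := N · v_j for j = 3, …, 2.

Pick v_3 = (0, 0, 1)ᵀ.
Then v_2 = N · v_3 = (-4, 5, 0)ᵀ.
Then v_1 = N · v_2 = (1, -1, 0)ᵀ.

Sanity check: (A − (3)·I) v_1 = (0, 0, 0)ᵀ = 0. ✓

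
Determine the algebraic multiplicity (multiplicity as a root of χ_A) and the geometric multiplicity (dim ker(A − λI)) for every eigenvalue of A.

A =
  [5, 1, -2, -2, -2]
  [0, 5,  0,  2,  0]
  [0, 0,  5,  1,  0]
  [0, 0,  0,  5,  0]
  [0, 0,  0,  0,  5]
λ = 5: alg = 5, geom = 3

Step 1 — factor the characteristic polynomial to read off the algebraic multiplicities:
  χ_A(x) = (x - 5)^5

Step 2 — compute geometric multiplicities via the rank-nullity identity g(λ) = n − rank(A − λI):
  rank(A − (5)·I) = 2, so dim ker(A − (5)·I) = n − 2 = 3

Summary:
  λ = 5: algebraic multiplicity = 5, geometric multiplicity = 3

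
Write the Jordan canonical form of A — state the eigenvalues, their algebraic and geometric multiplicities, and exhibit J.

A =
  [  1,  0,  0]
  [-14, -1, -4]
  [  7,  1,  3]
J_2(1) ⊕ J_1(1)

The characteristic polynomial is
  det(x·I − A) = x^3 - 3*x^2 + 3*x - 1 = (x - 1)^3

Eigenvalues and multiplicities (the geometric multiplicity of λ is n − rank(A − λI), which equals the number of Jordan blocks for λ):
  λ = 1: algebraic multiplicity = 3, geometric multiplicity = 2

Determining the block sizes for each eigenvalue:
  λ = 1: 2 blocks summing to 3 forces exactly one block of size 2 and the rest size 1 → block sizes [2, 1]

Assembling the blocks gives a Jordan form
J =
  [1, 1, 0]
  [0, 1, 0]
  [0, 0, 1]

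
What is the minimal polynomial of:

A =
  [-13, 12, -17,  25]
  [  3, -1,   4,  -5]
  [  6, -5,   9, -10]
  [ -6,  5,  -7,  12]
x^3 - 5*x^2 + 8*x - 4

The characteristic polynomial is χ_A(x) = (x - 2)^3*(x - 1), so the eigenvalues are known. The minimal polynomial is
  m_A(x) = Π_λ (x − λ)^{k_λ}
where k_λ is the size of the *largest* Jordan block for λ (equivalently, the smallest k with (A − λI)^k v = 0 for every generalised eigenvector v of λ).

  λ = 1: largest Jordan block has size 1, contributing (x − 1)
  λ = 2: largest Jordan block has size 2, contributing (x − 2)^2

So m_A(x) = (x - 2)^2*(x - 1) = x^3 - 5*x^2 + 8*x - 4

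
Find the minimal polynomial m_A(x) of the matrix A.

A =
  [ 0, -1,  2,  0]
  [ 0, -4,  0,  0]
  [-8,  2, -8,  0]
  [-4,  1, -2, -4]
x^2 + 8*x + 16

The characteristic polynomial is χ_A(x) = (x + 4)^4, so the eigenvalues are known. The minimal polynomial is
  m_A(x) = Π_λ (x − λ)^{k_λ}
where k_λ is the size of the *largest* Jordan block for λ (equivalently, the smallest k with (A − λI)^k v = 0 for every generalised eigenvector v of λ).

  λ = -4: largest Jordan block has size 2, contributing (x + 4)^2

So m_A(x) = (x + 4)^2 = x^2 + 8*x + 16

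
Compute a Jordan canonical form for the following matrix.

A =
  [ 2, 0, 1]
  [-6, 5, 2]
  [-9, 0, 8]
J_2(5) ⊕ J_1(5)

The characteristic polynomial is
  det(x·I − A) = x^3 - 15*x^2 + 75*x - 125 = (x - 5)^3

Eigenvalues and multiplicities (the geometric multiplicity of λ is n − rank(A − λI), which equals the number of Jordan blocks for λ):
  λ = 5: algebraic multiplicity = 3, geometric multiplicity = 2

Determining the block sizes for each eigenvalue:
  λ = 5: 2 blocks summing to 3 forces exactly one block of size 2 and the rest size 1 → block sizes [2, 1]

Assembling the blocks gives a Jordan form
J =
  [5, 1, 0]
  [0, 5, 0]
  [0, 0, 5]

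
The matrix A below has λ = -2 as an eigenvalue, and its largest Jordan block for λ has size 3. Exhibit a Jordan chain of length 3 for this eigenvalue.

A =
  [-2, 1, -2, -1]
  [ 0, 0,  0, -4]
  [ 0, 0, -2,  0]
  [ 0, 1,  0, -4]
A Jordan chain for λ = -2 of length 3:
v_1 = (1, 0, 0, 0)ᵀ
v_2 = (1, 2, 0, 1)ᵀ
v_3 = (0, 1, 0, 0)ᵀ

Let N = A − (-2)·I. We want v_3 with N^3 v_3 = 0 but N^2 v_3 ≠ 0; then v_{j-1} := N · v_j for j = 3, …, 2.

Pick v_3 = (0, 1, 0, 0)ᵀ.
Then v_2 = N · v_3 = (1, 2, 0, 1)ᵀ.
Then v_1 = N · v_2 = (1, 0, 0, 0)ᵀ.

Sanity check: (A − (-2)·I) v_1 = (0, 0, 0, 0)ᵀ = 0. ✓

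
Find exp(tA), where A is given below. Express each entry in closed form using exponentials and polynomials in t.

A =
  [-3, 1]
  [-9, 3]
e^{tA} =
  [1 - 3*t, t]
  [-9*t, 3*t + 1]

Strategy: write A = P · J · P⁻¹ where J is a Jordan canonical form, so e^{tA} = P · e^{tJ} · P⁻¹, and e^{tJ} can be computed block-by-block.

A has Jordan form
J =
  [0, 1]
  [0, 0]
(up to reordering of blocks).

Per-block formulas:
  For a 2×2 Jordan block J_2(0): exp(t · J_2(0)) = e^(0t)·(I + t·N), where N is the 2×2 nilpotent shift.

After assembling e^{tJ} and conjugating by P, we get:

e^{tA} =
  [1 - 3*t, t]
  [-9*t, 3*t + 1]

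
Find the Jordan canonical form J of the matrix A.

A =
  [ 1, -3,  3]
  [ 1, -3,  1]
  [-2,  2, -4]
J_2(-2) ⊕ J_1(-2)

The characteristic polynomial is
  det(x·I − A) = x^3 + 6*x^2 + 12*x + 8 = (x + 2)^3

Eigenvalues and multiplicities (the geometric multiplicity of λ is n − rank(A − λI), which equals the number of Jordan blocks for λ):
  λ = -2: algebraic multiplicity = 3, geometric multiplicity = 2

Determining the block sizes for each eigenvalue:
  λ = -2: 2 blocks summing to 3 forces exactly one block of size 2 and the rest size 1 → block sizes [2, 1]

Assembling the blocks gives a Jordan form
J =
  [-2,  1,  0]
  [ 0, -2,  0]
  [ 0,  0, -2]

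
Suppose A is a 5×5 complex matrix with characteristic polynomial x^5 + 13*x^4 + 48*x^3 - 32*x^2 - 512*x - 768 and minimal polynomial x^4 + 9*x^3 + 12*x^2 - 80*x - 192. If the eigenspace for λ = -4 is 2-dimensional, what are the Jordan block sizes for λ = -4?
Block sizes for λ = -4: [3, 1]

Step 1 — from the characteristic polynomial, algebraic multiplicity of λ = -4 is 4. From dim ker(A − (-4)·I) = 2, there are exactly 2 Jordan blocks for λ = -4.
Step 2 — from the minimal polynomial, the factor (x + 4)^3 tells us the largest block for λ = -4 has size 3.
Step 3 — with total size 4, 2 blocks, and largest block 3, the block sizes (in nonincreasing order) are [3, 1].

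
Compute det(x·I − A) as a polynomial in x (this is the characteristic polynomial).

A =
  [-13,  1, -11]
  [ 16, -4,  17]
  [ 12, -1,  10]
x^3 + 7*x^2 + 15*x + 9

Expanding det(x·I − A) (e.g. by cofactor expansion or by noting that A is similar to its Jordan form J, which has the same characteristic polynomial as A) gives
  χ_A(x) = x^3 + 7*x^2 + 15*x + 9
which factors as (x + 1)*(x + 3)^2. The eigenvalues (with algebraic multiplicities) are λ = -3 with multiplicity 2, λ = -1 with multiplicity 1.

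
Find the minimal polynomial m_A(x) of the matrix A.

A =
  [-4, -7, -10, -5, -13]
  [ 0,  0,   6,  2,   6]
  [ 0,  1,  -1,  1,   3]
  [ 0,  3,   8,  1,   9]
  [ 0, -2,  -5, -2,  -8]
x^4 + 10*x^3 + 36*x^2 + 56*x + 32

The characteristic polynomial is χ_A(x) = (x + 2)^4*(x + 4), so the eigenvalues are known. The minimal polynomial is
  m_A(x) = Π_λ (x − λ)^{k_λ}
where k_λ is the size of the *largest* Jordan block for λ (equivalently, the smallest k with (A − λI)^k v = 0 for every generalised eigenvector v of λ).

  λ = -4: largest Jordan block has size 1, contributing (x + 4)
  λ = -2: largest Jordan block has size 3, contributing (x + 2)^3

So m_A(x) = (x + 2)^3*(x + 4) = x^4 + 10*x^3 + 36*x^2 + 56*x + 32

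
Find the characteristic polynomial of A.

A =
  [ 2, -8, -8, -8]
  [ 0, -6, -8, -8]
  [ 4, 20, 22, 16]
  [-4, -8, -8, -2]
x^4 - 16*x^3 + 88*x^2 - 192*x + 144

Expanding det(x·I − A) (e.g. by cofactor expansion or by noting that A is similar to its Jordan form J, which has the same characteristic polynomial as A) gives
  χ_A(x) = x^4 - 16*x^3 + 88*x^2 - 192*x + 144
which factors as (x - 6)^2*(x - 2)^2. The eigenvalues (with algebraic multiplicities) are λ = 2 with multiplicity 2, λ = 6 with multiplicity 2.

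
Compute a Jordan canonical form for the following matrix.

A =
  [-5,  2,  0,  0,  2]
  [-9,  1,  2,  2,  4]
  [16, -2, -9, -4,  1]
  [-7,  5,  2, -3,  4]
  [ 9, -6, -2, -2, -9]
J_3(-5) ⊕ J_2(-5)

The characteristic polynomial is
  det(x·I − A) = x^5 + 25*x^4 + 250*x^3 + 1250*x^2 + 3125*x + 3125 = (x + 5)^5

Eigenvalues and multiplicities (the geometric multiplicity of λ is n − rank(A − λI), which equals the number of Jordan blocks for λ):
  λ = -5: algebraic multiplicity = 5, geometric multiplicity = 2

Determining the block sizes for each eigenvalue:
  λ = -5: with am = 5 and gm = 2, the partition is not yet determined (e.g. several partitions of 5 into 2 parts exist). Let N = A − (-5)·I. Computing rank(N^1) = 3, rank(N^2) = 1, rank(N^3) = 0; the number of blocks of size ≥ j is rank(N^{j−1}) − rank(N^j), giving [2, 2, 1]. So we have 1 block(s) of size 3, 1 block(s) of size 2 → block sizes [3, 2]

Assembling the blocks gives a Jordan form
J =
  [-5,  1,  0,  0,  0]
  [ 0, -5,  1,  0,  0]
  [ 0,  0, -5,  0,  0]
  [ 0,  0,  0, -5,  1]
  [ 0,  0,  0,  0, -5]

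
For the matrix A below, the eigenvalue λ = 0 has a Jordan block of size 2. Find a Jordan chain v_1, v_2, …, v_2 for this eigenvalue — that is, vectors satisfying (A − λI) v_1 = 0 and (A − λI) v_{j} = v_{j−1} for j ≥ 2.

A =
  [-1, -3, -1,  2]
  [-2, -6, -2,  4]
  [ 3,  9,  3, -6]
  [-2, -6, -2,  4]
A Jordan chain for λ = 0 of length 2:
v_1 = (-1, -2, 3, -2)ᵀ
v_2 = (1, 0, 0, 0)ᵀ

Let N = A − (0)·I. We want v_2 with N^2 v_2 = 0 but N^1 v_2 ≠ 0; then v_{j-1} := N · v_j for j = 2, …, 2.

Pick v_2 = (1, 0, 0, 0)ᵀ.
Then v_1 = N · v_2 = (-1, -2, 3, -2)ᵀ.

Sanity check: (A − (0)·I) v_1 = (0, 0, 0, 0)ᵀ = 0. ✓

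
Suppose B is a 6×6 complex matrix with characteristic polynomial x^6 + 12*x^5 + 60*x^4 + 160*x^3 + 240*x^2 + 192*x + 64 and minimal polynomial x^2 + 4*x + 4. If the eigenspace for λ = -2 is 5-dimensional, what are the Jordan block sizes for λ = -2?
Block sizes for λ = -2: [2, 1, 1, 1, 1]

Step 1 — from the characteristic polynomial, algebraic multiplicity of λ = -2 is 6. From dim ker(B − (-2)·I) = 5, there are exactly 5 Jordan blocks for λ = -2.
Step 2 — from the minimal polynomial, the factor (x + 2)^2 tells us the largest block for λ = -2 has size 2.
Step 3 — with total size 6, 5 blocks, and largest block 2, the block sizes (in nonincreasing order) are [2, 1, 1, 1, 1].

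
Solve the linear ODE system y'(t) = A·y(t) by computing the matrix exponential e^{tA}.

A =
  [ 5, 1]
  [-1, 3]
e^{tA} =
  [t*exp(4*t) + exp(4*t), t*exp(4*t)]
  [-t*exp(4*t), -t*exp(4*t) + exp(4*t)]

Strategy: write A = P · J · P⁻¹ where J is a Jordan canonical form, so e^{tA} = P · e^{tJ} · P⁻¹, and e^{tJ} can be computed block-by-block.

A has Jordan form
J =
  [4, 1]
  [0, 4]
(up to reordering of blocks).

Per-block formulas:
  For a 2×2 Jordan block J_2(4): exp(t · J_2(4)) = e^(4t)·(I + t·N), where N is the 2×2 nilpotent shift.

After assembling e^{tJ} and conjugating by P, we get:

e^{tA} =
  [t*exp(4*t) + exp(4*t), t*exp(4*t)]
  [-t*exp(4*t), -t*exp(4*t) + exp(4*t)]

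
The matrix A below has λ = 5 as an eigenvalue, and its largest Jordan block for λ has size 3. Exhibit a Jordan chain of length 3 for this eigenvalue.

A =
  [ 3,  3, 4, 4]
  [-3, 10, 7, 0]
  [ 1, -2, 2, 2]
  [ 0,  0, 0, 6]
A Jordan chain for λ = 5 of length 3:
v_1 = (-1, -2, 1, 0)ᵀ
v_2 = (-2, -3, 1, 0)ᵀ
v_3 = (1, 0, 0, 0)ᵀ

Let N = A − (5)·I. We want v_3 with N^3 v_3 = 0 but N^2 v_3 ≠ 0; then v_{j-1} := N · v_j for j = 3, …, 2.

Pick v_3 = (1, 0, 0, 0)ᵀ.
Then v_2 = N · v_3 = (-2, -3, 1, 0)ᵀ.
Then v_1 = N · v_2 = (-1, -2, 1, 0)ᵀ.

Sanity check: (A − (5)·I) v_1 = (0, 0, 0, 0)ᵀ = 0. ✓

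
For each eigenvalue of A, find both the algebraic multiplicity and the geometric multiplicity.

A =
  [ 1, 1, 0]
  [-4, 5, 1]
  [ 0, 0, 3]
λ = 3: alg = 3, geom = 1

Step 1 — factor the characteristic polynomial to read off the algebraic multiplicities:
  χ_A(x) = (x - 3)^3

Step 2 — compute geometric multiplicities via the rank-nullity identity g(λ) = n − rank(A − λI):
  rank(A − (3)·I) = 2, so dim ker(A − (3)·I) = n − 2 = 1

Summary:
  λ = 3: algebraic multiplicity = 3, geometric multiplicity = 1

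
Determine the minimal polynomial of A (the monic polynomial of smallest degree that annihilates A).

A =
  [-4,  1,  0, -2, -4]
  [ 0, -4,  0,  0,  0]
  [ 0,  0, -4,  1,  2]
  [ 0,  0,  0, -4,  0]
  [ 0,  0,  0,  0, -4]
x^2 + 8*x + 16

The characteristic polynomial is χ_A(x) = (x + 4)^5, so the eigenvalues are known. The minimal polynomial is
  m_A(x) = Π_λ (x − λ)^{k_λ}
where k_λ is the size of the *largest* Jordan block for λ (equivalently, the smallest k with (A − λI)^k v = 0 for every generalised eigenvector v of λ).

  λ = -4: largest Jordan block has size 2, contributing (x + 4)^2

So m_A(x) = (x + 4)^2 = x^2 + 8*x + 16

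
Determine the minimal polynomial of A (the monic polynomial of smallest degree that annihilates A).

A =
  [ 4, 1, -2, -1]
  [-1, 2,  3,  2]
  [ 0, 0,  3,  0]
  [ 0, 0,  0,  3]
x^3 - 9*x^2 + 27*x - 27

The characteristic polynomial is χ_A(x) = (x - 3)^4, so the eigenvalues are known. The minimal polynomial is
  m_A(x) = Π_λ (x − λ)^{k_λ}
where k_λ is the size of the *largest* Jordan block for λ (equivalently, the smallest k with (A − λI)^k v = 0 for every generalised eigenvector v of λ).

  λ = 3: largest Jordan block has size 3, contributing (x − 3)^3

So m_A(x) = (x - 3)^3 = x^3 - 9*x^2 + 27*x - 27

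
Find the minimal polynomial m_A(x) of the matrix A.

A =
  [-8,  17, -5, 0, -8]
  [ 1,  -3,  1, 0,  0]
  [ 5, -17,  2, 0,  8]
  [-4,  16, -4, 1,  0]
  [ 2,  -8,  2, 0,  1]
x^4 + 8*x^3 + 18*x^2 - 27

The characteristic polynomial is χ_A(x) = (x - 1)^2*(x + 3)^3, so the eigenvalues are known. The minimal polynomial is
  m_A(x) = Π_λ (x − λ)^{k_λ}
where k_λ is the size of the *largest* Jordan block for λ (equivalently, the smallest k with (A − λI)^k v = 0 for every generalised eigenvector v of λ).

  λ = -3: largest Jordan block has size 3, contributing (x + 3)^3
  λ = 1: largest Jordan block has size 1, contributing (x − 1)

So m_A(x) = (x - 1)*(x + 3)^3 = x^4 + 8*x^3 + 18*x^2 - 27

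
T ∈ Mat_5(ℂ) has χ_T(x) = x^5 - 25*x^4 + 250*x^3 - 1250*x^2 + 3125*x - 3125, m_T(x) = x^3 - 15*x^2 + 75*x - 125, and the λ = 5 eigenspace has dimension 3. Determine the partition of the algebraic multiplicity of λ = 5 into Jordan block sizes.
Block sizes for λ = 5: [3, 1, 1]

Step 1 — from the characteristic polynomial, algebraic multiplicity of λ = 5 is 5. From dim ker(T − (5)·I) = 3, there are exactly 3 Jordan blocks for λ = 5.
Step 2 — from the minimal polynomial, the factor (x − 5)^3 tells us the largest block for λ = 5 has size 3.
Step 3 — with total size 5, 3 blocks, and largest block 3, the block sizes (in nonincreasing order) are [3, 1, 1].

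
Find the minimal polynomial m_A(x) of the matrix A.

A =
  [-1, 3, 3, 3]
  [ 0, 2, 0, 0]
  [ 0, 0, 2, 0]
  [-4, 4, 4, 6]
x^2 - 5*x + 6

The characteristic polynomial is χ_A(x) = (x - 3)*(x - 2)^3, so the eigenvalues are known. The minimal polynomial is
  m_A(x) = Π_λ (x − λ)^{k_λ}
where k_λ is the size of the *largest* Jordan block for λ (equivalently, the smallest k with (A − λI)^k v = 0 for every generalised eigenvector v of λ).

  λ = 2: largest Jordan block has size 1, contributing (x − 2)
  λ = 3: largest Jordan block has size 1, contributing (x − 3)

So m_A(x) = (x - 3)*(x - 2) = x^2 - 5*x + 6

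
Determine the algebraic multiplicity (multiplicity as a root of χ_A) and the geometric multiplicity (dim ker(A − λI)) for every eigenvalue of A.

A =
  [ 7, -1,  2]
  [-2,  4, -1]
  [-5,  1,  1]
λ = 4: alg = 3, geom = 1

Step 1 — factor the characteristic polynomial to read off the algebraic multiplicities:
  χ_A(x) = (x - 4)^3

Step 2 — compute geometric multiplicities via the rank-nullity identity g(λ) = n − rank(A − λI):
  rank(A − (4)·I) = 2, so dim ker(A − (4)·I) = n − 2 = 1

Summary:
  λ = 4: algebraic multiplicity = 3, geometric multiplicity = 1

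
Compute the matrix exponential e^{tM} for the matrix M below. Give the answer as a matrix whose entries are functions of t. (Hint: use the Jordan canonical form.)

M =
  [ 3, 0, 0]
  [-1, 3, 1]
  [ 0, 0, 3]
e^{tM} =
  [exp(3*t), 0, 0]
  [-t*exp(3*t), exp(3*t), t*exp(3*t)]
  [0, 0, exp(3*t)]

Strategy: write M = P · J · P⁻¹ where J is a Jordan canonical form, so e^{tM} = P · e^{tJ} · P⁻¹, and e^{tJ} can be computed block-by-block.

M has Jordan form
J =
  [3, 1, 0]
  [0, 3, 0]
  [0, 0, 3]
(up to reordering of blocks).

Per-block formulas:
  For a 1×1 block at λ = 3: exp(t · [3]) = [e^(3t)].
  For a 2×2 Jordan block J_2(3): exp(t · J_2(3)) = e^(3t)·(I + t·N), where N is the 2×2 nilpotent shift.

After assembling e^{tJ} and conjugating by P, we get:

e^{tM} =
  [exp(3*t), 0, 0]
  [-t*exp(3*t), exp(3*t), t*exp(3*t)]
  [0, 0, exp(3*t)]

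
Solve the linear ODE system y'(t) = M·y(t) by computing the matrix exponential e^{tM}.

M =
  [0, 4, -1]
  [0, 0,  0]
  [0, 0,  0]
e^{tM} =
  [1, 4*t, -t]
  [0, 1, 0]
  [0, 0, 1]

Strategy: write M = P · J · P⁻¹ where J is a Jordan canonical form, so e^{tM} = P · e^{tJ} · P⁻¹, and e^{tJ} can be computed block-by-block.

M has Jordan form
J =
  [0, 1, 0]
  [0, 0, 0]
  [0, 0, 0]
(up to reordering of blocks).

Per-block formulas:
  For a 1×1 block at λ = 0: exp(t · [0]) = [e^(0t)].
  For a 2×2 Jordan block J_2(0): exp(t · J_2(0)) = e^(0t)·(I + t·N), where N is the 2×2 nilpotent shift.

After assembling e^{tJ} and conjugating by P, we get:

e^{tM} =
  [1, 4*t, -t]
  [0, 1, 0]
  [0, 0, 1]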